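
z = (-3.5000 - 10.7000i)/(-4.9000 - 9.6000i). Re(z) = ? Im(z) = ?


Multiply by conjugate: (-3.5000 - 10.7000i)(-4.9000 + 9.6000i) / ((-4.9)^2 + (-9.6)^2)
Numerator real = -3.5*(-4.9) - (10.7)*(-9.6) = 119.87
Numerator imag = -10.7*(-4.9) - (-3.5)*(-9.6) = 18.83
Denominator = 116.17
Re(z) = 119.87/116.17 = 1.0318
Im(z) = 18.83/116.17 = 0.1621

Re(z) = 1.0318, Im(z) = 0.1621


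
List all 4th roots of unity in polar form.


The 4th roots of unity are cis(360k/4°) for k=0..3
Angle step = 360/4 = 90°
Primitive root: cis(90°)
Primitive root = 0 + 1.0000i

4 roots at angles: 0°, 90°, 180°, 270°


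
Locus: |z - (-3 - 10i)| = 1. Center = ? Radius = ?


|z - z0| = r is a circle with center z0 and radius r.
Center = (-3, -10), radius = 1

Circle with center (-3, -10) and radius 1


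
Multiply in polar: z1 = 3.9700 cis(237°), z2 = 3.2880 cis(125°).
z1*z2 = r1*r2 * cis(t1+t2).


r = 3.9700 * 3.2880 = 13.0534
theta = 237° + 125° = 362° = 2° (mod 360)

13.0534 cis(2°)


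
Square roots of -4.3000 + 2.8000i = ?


|z| = sqrt(18.49+7.84) = 5.1313
sqrt((|z|+a)/2) = sqrt((5.1313+(-4.3))/2) = sqrt(0.4156) = 0.6447
sqrt((|z|-a)/2) = sqrt((5.1313-(-4.3))/2) = sqrt(4.7156) = 2.1716

±(0.6447 + 2.1716i) i.e. 0.6447 + 2.1716i and -0.6447 - 2.1716i


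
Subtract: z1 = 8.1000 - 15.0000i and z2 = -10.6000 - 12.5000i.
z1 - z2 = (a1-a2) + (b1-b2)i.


Real: 8.1 + 10.6 = 18.7
Imag: -15 + 12.5 = -2.5

18.7000 - 2.5000i


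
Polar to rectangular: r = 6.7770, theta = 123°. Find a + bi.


a = 6.7770*cos(123°) = 6.7770*(-0.54464) = -3.6910
b = 6.7770*sin(123°) = 6.7770*0.83867 = 5.6837

-3.6910 + 5.6837i


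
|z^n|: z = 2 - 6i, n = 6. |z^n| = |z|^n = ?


|z| = sqrt(4+36) = sqrt(40) = 6.3246
|z^6| = |z|^6 = (sqrt(40))^6 = 40^3 = 64000

|z^6| = 64000


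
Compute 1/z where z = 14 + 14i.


|z|^2 = 196+196 = 392
1/z = (14 - 14i)/392

1/z = 0.0357 - 0.0357i


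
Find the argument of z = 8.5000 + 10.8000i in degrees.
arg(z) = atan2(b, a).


Re = 8.5, Im = 10.8
arg = atan2(10.8, 8.5) = 51.7959 degrees

arg(z) = 51.7959 degrees


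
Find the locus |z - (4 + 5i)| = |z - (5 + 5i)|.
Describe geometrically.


Equal distances means the locus is the perpendicular bisector of z1 and z2.
Midpoint = ((4+5)/2, (5+5)/2) = (4.5000, 5.0000)

Perpendicular bisector through (4.5000, 5.0000)


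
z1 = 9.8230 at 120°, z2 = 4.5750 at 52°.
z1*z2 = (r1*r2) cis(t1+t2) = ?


r = 9.8230 * 4.5750 = 44.9402
theta = 120° + 52° = 172° = 172° (mod 360)

44.9402 cis(172°)


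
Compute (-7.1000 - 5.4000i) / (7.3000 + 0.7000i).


Conjugate of z2 = 7.3000 - 0.7000i
Numerator: (-7.1000 - 5.4000i)(7.3000 - 0.7000i) = -55.6100 - 34.4500i
Denominator: 7.3^2 + 0.7^2 = 53.78
Result = (-55.6100 - 34.4500i)/53.78

-1.0340 - 0.6406i


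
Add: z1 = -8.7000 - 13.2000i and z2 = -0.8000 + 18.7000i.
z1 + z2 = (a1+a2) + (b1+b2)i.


Real: -8.7 - 0.8 = -9.5
Imag: -13.2 + 18.7 = 5.5

-9.5000 + 5.5000i


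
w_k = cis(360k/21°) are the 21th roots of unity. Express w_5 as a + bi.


Angle = 360*5/21 = 85.7143°
a = cos(85.7143°) = 0.0747
b = sin(85.7143°) = 0.9972

0.0747 + 0.9972i


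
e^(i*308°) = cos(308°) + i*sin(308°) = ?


cos(308°) = 0.6157
sin(308°) = -0.7880

e^(i*308°) = 0.6157 - 0.7880i


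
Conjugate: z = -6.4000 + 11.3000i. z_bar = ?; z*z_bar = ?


z_bar = -6.4000 - 11.3000i
z*z_bar = (-6.4)^2 + 11.3^2 = 40.96 + 127.69 = 168.65

z_bar = -6.4000 - 11.3000i, z*z_bar = 168.65


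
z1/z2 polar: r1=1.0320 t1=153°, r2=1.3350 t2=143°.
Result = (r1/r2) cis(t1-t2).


r = 1.0320 / 1.3350 = 0.7730
theta = 153° - 143° = 10° = 10° (mod 360)

0.7730 cis(10°)


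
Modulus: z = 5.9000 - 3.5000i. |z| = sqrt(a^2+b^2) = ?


|z| = sqrt(5.9^2 + (-3.5)^2) = sqrt(34.81 + 12.25) = sqrt(47.06) = 6.8600

|z| = 6.8600


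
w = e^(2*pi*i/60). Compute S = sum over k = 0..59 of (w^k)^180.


The roots are w_k = w^k with w = e^(2*pi*i/60), and (w^k)^180 = (w^180)^k.
So S = 1 + u + u^2 + ... + u^(59) with u = w^180.
180 = 3*60 + 0, so 180 is a multiple of 60 and u = (w^60)^3 = 1.
Every one of the 60 terms equals 1: S = 60

S = 60


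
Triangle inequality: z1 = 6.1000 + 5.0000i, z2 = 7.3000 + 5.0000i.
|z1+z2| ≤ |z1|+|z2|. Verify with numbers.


|z1| = sqrt(6.1^2 + 5^2) = sqrt(62.21) = 7.8873
|z2| = sqrt(7.3^2 + 5^2) = sqrt(78.29) = 8.8482
z1+z2 = 13.4000 + 10.0000i
|z1+z2| = sqrt(279.56) = 16.7200
|z1|+|z2| = 7.8873 + 8.8482 = 16.7355

|z1+z2| = 16.7200 ≤ |z1|+|z2| = 16.7355 (verified)


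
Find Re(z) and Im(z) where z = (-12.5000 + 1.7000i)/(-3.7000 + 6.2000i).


Multiply by conjugate: (-12.5000 + 1.7000i)(-3.7000 - 6.2000i) / ((-3.7)^2 + 6.2^2)
Numerator real = -12.5*(-3.7) + 1.7*6.2 = 56.79
Numerator imag = 1.7*(-3.7) - (-12.5)*6.2 = 71.21
Denominator = 52.13
Re(z) = 56.79/52.13 = 1.0894
Im(z) = 71.21/52.13 = 1.3660

Re(z) = 1.0894, Im(z) = 1.3660


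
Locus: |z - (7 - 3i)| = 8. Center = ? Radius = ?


|z - z0| = r is a circle with center z0 and radius r.
Center = (7, -3), radius = 8

Circle with center (7, -3) and radius 8


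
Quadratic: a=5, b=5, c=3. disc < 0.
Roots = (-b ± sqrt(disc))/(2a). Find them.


disc = 5^2 - 4*5*3 = 25 - 60 = -35
sqrt(|disc|) = sqrt(35) = 5.9161
Real part = -5/(2*5) = -0.5000
Imag part = 5.9161/(2*5) = 0.5916

-0.5000 ± 0.5916i


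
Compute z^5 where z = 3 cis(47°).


r^5 = 3^5 = 243
n*theta = 5*47° = 235° = 235° (mod 360)
a = 243*cos(235°) = -139.3791
b = 243*sin(235°) = -199.0539

243 cis(235°) = -139.3791 - 199.0539i


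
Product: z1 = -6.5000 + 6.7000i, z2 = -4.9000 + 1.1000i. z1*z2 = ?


Real = -6.5*(-4.9) - 6.7*1.1 = 31.85 - 7.37 = 24.48
Imag = -6.5*1.1 - (4.9)*6.7 = -7.15 - (32.83) = -39.98

24.4800 - 39.9800i


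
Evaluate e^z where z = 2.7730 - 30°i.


e^2.7730 = 16.0066
cos(-30°) = 0.866025
sin(-30°) = -0.5
Real = 16.0066*0.866025 = 13.8621
Imag = 16.0066*(-0.5) = -8.0033

13.8621 - 8.0033i


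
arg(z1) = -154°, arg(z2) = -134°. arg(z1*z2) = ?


arg(z1*z2) = -154° - 134° = -288°
Normalized to (-180°, 180°]: 72°

72°


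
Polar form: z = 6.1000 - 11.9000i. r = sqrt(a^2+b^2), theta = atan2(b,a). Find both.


r = sqrt(37.21+141.61) = sqrt(178.82) = 13.3724
theta = atan2(-11.9, 6.1) = -62.8601 degrees

r = 13.3724, theta = -62.8601 degrees


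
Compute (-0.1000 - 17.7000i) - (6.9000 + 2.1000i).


Real: -0.1 - 6.9 = -7
Imag: -17.7 - 2.1 = -19.8

-7.0000 - 19.8000i


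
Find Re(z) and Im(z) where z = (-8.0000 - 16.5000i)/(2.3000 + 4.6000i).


Multiply by conjugate: (-8.0000 - 16.5000i)(2.3000 - 4.6000i) / (2.3^2 + 4.6^2)
Numerator real = -8*2.3 - (16.5)*4.6 = -94.3
Numerator imag = -16.5*2.3 - (-8)*4.6 = -1.15
Denominator = 26.45
Re(z) = -94.3/26.45 = -3.5652
Im(z) = -1.15/26.45 = -0.0435

Re(z) = -3.5652, Im(z) = -0.0435


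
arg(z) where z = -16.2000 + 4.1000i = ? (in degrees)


Re = -16.2, Im = 4.1
arg = atan2(4.1, -16.2) = 165.7974 degrees

arg(z) = 165.7974 degrees


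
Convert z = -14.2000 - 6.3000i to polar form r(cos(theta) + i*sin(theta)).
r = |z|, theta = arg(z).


r = sqrt(201.64+39.69) = sqrt(241.33) = 15.5348
theta = atan2(-6.3, -14.2) = -156.0750 degrees

r = 15.5348, theta = -156.0750 degrees


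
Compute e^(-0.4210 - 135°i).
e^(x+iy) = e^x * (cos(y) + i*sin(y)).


e^-0.4210 = 0.6564
cos(-135°) = -0.7071
sin(-135°) = -0.7071
Real = 0.6564*(-0.7071) = -0.4641
Imag = 0.6564*(-0.7071) = -0.4641

-0.4641 - 0.4641i


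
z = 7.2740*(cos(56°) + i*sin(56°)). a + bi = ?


a = 7.2740*cos(56°) = 7.2740*0.5592 = 4.0676
b = 7.2740*sin(56°) = 7.2740*0.82904 = 6.0304

4.0676 + 6.0304i


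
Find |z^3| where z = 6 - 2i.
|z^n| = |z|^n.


|z| = sqrt(36+4) = sqrt(40) = 6.3246
|z^3| = |z|^3 = (sqrt(40))^3 = 40*sqrt(40)

|z^3| = 40*sqrt(40) ≈ 252.9822


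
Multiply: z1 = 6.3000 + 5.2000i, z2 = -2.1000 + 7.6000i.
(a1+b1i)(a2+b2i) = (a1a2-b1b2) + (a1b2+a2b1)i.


Real = 6.3*(-2.1) - 5.2*7.6 = -13.23 - 39.52 = -52.75
Imag = 6.3*7.6 - (2.1)*5.2 = 47.88 - (10.92) = 36.96

-52.7500 + 36.9600i


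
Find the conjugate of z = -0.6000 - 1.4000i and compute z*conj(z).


z_bar = -0.6000 + 1.4000i
z*z_bar = (-0.6)^2 + (-1.4)^2 = 0.36 + 1.96 = 2.32

z_bar = -0.6000 + 1.4000i, z*z_bar = 2.32


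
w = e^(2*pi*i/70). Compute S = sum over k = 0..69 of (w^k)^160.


The roots are w_k = w^k with w = e^(2*pi*i/70), and (w^k)^160 = (w^160)^k.
So S = 1 + u + u^2 + ... + u^(69) with u = w^160.
160 = 2*70 + 20, so 160 is not a multiple of 70: u = (w^70)^2 * w^20 = w^20 ≠ 1 (w is a primitive 70th root), while u^70 = (w^70)^160 = 1.
Geometric series: S = (1 - u^70)/(1 - u) = (1 - 1)/(1 - u) = 0

S = 0


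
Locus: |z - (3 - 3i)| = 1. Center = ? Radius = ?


|z - z0| = r is a circle with center z0 and radius r.
Center = (3, -3), radius = 1

Circle with center (3, -3) and radius 1


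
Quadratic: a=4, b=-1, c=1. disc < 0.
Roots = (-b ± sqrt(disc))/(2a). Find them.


disc = (-1)^2 - 4*4*1 = 1 - 16 = -15
sqrt(|disc|) = sqrt(15) = 3.8730
Real part = 1/(2*4) = 0.1250
Imag part = 3.8730/(2*4) = 0.4841

0.1250 ± 0.4841i


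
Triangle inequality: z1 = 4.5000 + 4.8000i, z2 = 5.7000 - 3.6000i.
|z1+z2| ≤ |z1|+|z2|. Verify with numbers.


|z1| = sqrt(4.5^2 + 4.8^2) = sqrt(43.29) = 6.5795
|z2| = sqrt(5.7^2 + (-3.6)^2) = sqrt(45.45) = 6.7417
z1+z2 = 10.2000 + 1.2000i
|z1+z2| = sqrt(105.48) = 10.2703
|z1|+|z2| = 6.5795 + 6.7417 = 13.3212

|z1+z2| = 10.2703 ≤ |z1|+|z2| = 13.3212 (verified)


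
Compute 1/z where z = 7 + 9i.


|z|^2 = 49+81 = 130
1/z = (7 - 9i)/130

1/z = 0.0538 - 0.0692i


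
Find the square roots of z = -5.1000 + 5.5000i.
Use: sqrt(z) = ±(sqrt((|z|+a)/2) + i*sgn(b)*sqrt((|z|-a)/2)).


|z| = sqrt(26.01+30.25) = 7.5007
sqrt((|z|+a)/2) = sqrt((7.5007+(-5.1))/2) = sqrt(1.2003) = 1.0956
sqrt((|z|-a)/2) = sqrt((7.5007-(-5.1))/2) = sqrt(6.3003) = 2.5100

±(1.0956 + 2.5100i) i.e. 1.0956 + 2.5100i and -1.0956 - 2.5100i


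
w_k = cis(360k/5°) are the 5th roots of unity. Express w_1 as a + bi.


Angle = 360*1/5 = 72°
a = cos(72°) = 0.3090
b = sin(72°) = 0.9511

0.3090 + 0.9511i


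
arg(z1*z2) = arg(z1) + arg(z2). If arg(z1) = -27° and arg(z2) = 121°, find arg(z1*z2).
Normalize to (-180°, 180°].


arg(z1*z2) = -27° + 121° = 94°
Normalized to (-180°, 180°]: 94°

94°


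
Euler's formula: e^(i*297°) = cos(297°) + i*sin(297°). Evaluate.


cos(297°) = 0.4540
sin(297°) = -0.8910

e^(i*297°) = 0.4540 - 0.8910i


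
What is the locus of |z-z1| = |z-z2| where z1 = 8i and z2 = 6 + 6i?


Equal distances means the locus is the perpendicular bisector of z1 and z2.
Midpoint = ((0+6)/2, (8+6)/2) = (3.0000, 7.0000)

Perpendicular bisector through (3.0000, 7.0000)


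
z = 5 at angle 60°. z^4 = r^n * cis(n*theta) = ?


r^4 = 5^4 = 625
n*theta = 4*60° = 240° = 240° (mod 360)
a = 625*cos(240°) = -312.5000
b = 625*sin(240°) = -541.2659

625 cis(240°) = -312.5000 - 541.2659i


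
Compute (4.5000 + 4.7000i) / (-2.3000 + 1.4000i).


Conjugate of z2 = -2.3000 - 1.4000i
Numerator: (4.5000 + 4.7000i)(-2.3000 - 1.4000i) = -3.7700 - 17.1100i
Denominator: (-2.3)^2 + 1.4^2 = 7.25
Result = (-3.7700 - 17.1100i)/7.25

-0.5200 - 2.3600i


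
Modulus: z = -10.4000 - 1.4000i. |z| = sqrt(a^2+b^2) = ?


|z| = sqrt((-10.4)^2 + (-1.4)^2) = sqrt(108.16 + 1.96) = sqrt(110.12) = 10.4938

|z| = 10.4938


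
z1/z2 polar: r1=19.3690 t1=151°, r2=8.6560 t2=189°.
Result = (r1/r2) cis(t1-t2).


r = 19.3690 / 8.6560 = 2.2376
theta = 151° - 189° = -38° = 322° (mod 360)

2.2376 cis(322°)


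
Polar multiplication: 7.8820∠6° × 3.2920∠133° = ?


r = 7.8820 * 3.2920 = 25.9475
theta = 6° + 133° = 139° = 139° (mod 360)

25.9475 cis(139°)


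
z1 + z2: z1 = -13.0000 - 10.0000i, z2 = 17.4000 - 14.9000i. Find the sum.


Real: -13 + 17.4 = 4.4
Imag: -10 - 14.9 = -24.9

4.4000 - 24.9000i


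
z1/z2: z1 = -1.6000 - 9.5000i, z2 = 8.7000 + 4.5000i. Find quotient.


Conjugate of z2 = 8.7000 - 4.5000i
Numerator: (-1.6000 - 9.5000i)(8.7000 - 4.5000i) = -56.6700 - 75.4500i
Denominator: 8.7^2 + 4.5^2 = 95.94
Result = (-56.6700 - 75.4500i)/95.94

-0.5907 - 0.7864i


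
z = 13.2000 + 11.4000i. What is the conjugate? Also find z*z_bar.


z_bar = 13.2000 - 11.4000i
z*z_bar = 13.2^2 + 11.4^2 = 174.24 + 129.96 = 304.2

z_bar = 13.2000 - 11.4000i, z*z_bar = 304.2


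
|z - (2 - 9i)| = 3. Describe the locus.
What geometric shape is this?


|z - z0| = r is a circle with center z0 and radius r.
Center = (2, -9), radius = 3

Circle with center (2, -9) and radius 3


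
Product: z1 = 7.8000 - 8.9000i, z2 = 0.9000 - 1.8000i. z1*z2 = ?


Real = 7.8*0.9 - (-8.9)*(-1.8) = 7.02 - 16.02 = -9
Imag = 7.8*(-1.8) + 0.9*(-8.9) = -14.04 - (8.01) = -22.05

-9.0000 - 22.0500i


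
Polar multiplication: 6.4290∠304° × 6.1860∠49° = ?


r = 6.4290 * 6.1860 = 39.7698
theta = 304° + 49° = 353° = 353° (mod 360)

39.7698 cis(353°)


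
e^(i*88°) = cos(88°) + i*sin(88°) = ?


cos(88°) = 0.0349
sin(88°) = 0.9994

e^(i*88°) = 0.0349 + 0.9994i


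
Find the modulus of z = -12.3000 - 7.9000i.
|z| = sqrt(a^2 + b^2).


|z| = sqrt((-12.3)^2 + (-7.9)^2) = sqrt(151.29 + 62.41) = sqrt(213.7) = 14.6185

|z| = 14.6185


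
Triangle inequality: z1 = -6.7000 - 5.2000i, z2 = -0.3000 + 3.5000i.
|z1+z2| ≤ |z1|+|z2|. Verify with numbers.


|z1| = sqrt((-6.7)^2 + (-5.2)^2) = sqrt(71.93) = 8.4812
|z2| = sqrt((-0.3)^2 + 3.5^2) = sqrt(12.34) = 3.5128
z1+z2 = -7.0000 - 1.7000i
|z1+z2| = sqrt(51.89) = 7.2035
|z1|+|z2| = 8.4812 + 3.5128 = 11.9940

|z1+z2| = 7.2035 ≤ |z1|+|z2| = 11.9940 (verified)


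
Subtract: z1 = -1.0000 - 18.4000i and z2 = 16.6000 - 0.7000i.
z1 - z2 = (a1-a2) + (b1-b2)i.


Real: -1 - 16.6 = -17.6
Imag: -18.4 + 0.7 = -17.7

-17.6000 - 17.7000i


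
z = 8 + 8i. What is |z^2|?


|z| = sqrt(64+64) = sqrt(128) = 11.3137
|z^2| = |z|^2 = (sqrt(128))^2 = 128

|z^2| = 128


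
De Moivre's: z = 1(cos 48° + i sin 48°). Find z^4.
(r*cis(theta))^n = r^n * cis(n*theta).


r^4 = 1^4 = 1
n*theta = 4*48° = 192° = 192° (mod 360)
a = 1*cos(192°) = -0.9781
b = 1*sin(192°) = -0.2079

1 cis(192°) = -0.9781 - 0.2079i


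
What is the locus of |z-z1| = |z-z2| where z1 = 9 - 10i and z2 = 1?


Equal distances means the locus is the perpendicular bisector of z1 and z2.
Midpoint = ((9+1)/2, (-10+0)/2) = (5.0000, -5.0000)

Perpendicular bisector through (5.0000, -5.0000)


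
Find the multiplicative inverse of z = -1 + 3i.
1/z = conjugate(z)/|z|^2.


|z|^2 = 1+9 = 10
1/z = (-1 - 3i)/10

1/z = -0.1000 - 0.3000i


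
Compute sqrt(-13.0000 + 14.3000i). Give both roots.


|z| = sqrt(169+204.49) = 19.3259
sqrt((|z|+a)/2) = sqrt((19.3259+(-13))/2) = sqrt(3.1629) = 1.7785
sqrt((|z|-a)/2) = sqrt((19.3259-(-13))/2) = sqrt(16.1629) = 4.0203

±(1.7785 + 4.0203i) i.e. 1.7785 + 4.0203i and -1.7785 - 4.0203i


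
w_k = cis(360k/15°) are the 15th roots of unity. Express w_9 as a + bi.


Angle = 360*9/15 = 216°
a = cos(216°) = -0.8090
b = sin(216°) = -0.5878

-0.8090 - 0.5878i


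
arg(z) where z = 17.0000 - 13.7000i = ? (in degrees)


Re = 17, Im = -13.7
arg = atan2(-13.7, 17) = -38.8647 degrees

arg(z) = -38.8647 degrees


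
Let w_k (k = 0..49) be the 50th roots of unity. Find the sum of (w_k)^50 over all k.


The roots are w_k = w^k with w = e^(2*pi*i/50), and (w^k)^50 = (w^50)^k.
So S = 1 + u + u^2 + ... + u^(49) with u = w^50.
50 = 1*50 + 0, so 50 is a multiple of 50 and u = (w^50)^1 = 1.
Every one of the 50 terms equals 1: S = 50

S = 50


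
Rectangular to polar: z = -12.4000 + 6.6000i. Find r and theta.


r = sqrt(153.76+43.56) = sqrt(197.32) = 14.0471
theta = atan2(6.6, -12.4) = 151.9755 degrees

r = 14.0471, theta = 151.9755 degrees


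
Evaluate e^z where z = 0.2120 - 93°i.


e^0.2120 = 1.23615
cos(-93°) = -0.0523
sin(-93°) = -0.99863
Real = 1.23615*(-0.0523) = -0.0647
Imag = 1.23615*(-0.99863) = -1.2345

-0.0647 - 1.2345i


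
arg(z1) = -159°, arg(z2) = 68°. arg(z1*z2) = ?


arg(z1*z2) = -159° + 68° = -91°
Normalized to (-180°, 180°]: -91°

-91°


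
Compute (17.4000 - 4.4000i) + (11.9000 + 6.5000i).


Real: 17.4 + 11.9 = 29.3
Imag: -4.4 + 6.5 = 2.1

29.3000 + 2.1000i


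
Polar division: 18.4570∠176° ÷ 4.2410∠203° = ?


r = 18.4570 / 4.2410 = 4.3520
theta = 176° - 203° = -27° = 333° (mod 360)

4.3520 cis(333°)


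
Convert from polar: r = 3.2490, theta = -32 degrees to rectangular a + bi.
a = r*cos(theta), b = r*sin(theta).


a = 3.2490*cos(-32°) = 3.2490*0.84805 = 2.7553
b = 3.2490*sin(-32°) = 3.2490*(-0.52992) = -1.7217

2.7553 - 1.7217i


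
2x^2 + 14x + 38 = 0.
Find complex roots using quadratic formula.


disc = 14^2 - 4*2*38 = 196 - 304 = -108
sqrt(|disc|) = sqrt(108) = 10.3923
Real part = -14/(2*2) = -3.5000
Imag part = 10.3923/(2*2) = 2.5981

-3.5000 ± 2.5981i


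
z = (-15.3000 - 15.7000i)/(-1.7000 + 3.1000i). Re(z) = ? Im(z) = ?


Multiply by conjugate: (-15.3000 - 15.7000i)(-1.7000 - 3.1000i) / ((-1.7)^2 + 3.1^2)
Numerator real = -15.3*(-1.7) - (15.7)*3.1 = -22.66
Numerator imag = -15.7*(-1.7) - (-15.3)*3.1 = 74.12
Denominator = 12.5
Re(z) = -22.66/12.5 = -1.8128
Im(z) = 74.12/12.5 = 5.9296

Re(z) = -1.8128, Im(z) = 5.9296


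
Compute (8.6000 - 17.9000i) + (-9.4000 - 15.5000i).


Real: 8.6 - 9.4 = -0.8
Imag: -17.9 - 15.5 = -33.4

-0.8000 - 33.4000i


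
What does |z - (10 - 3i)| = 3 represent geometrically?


|z - z0| = r is a circle with center z0 and radius r.
Center = (10, -3), radius = 3

Circle with center (10, -3) and radius 3


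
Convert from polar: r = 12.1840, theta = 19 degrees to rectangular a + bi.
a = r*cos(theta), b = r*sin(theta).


a = 12.1840*cos(19°) = 12.1840*0.94552 = 11.5202
b = 12.1840*sin(19°) = 12.1840*0.32557 = 3.9667

11.5202 + 3.9667i


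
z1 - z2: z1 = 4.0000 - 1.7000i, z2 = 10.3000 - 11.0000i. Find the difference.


Real: 4 - 10.3 = -6.3
Imag: -1.7 + 11 = 9.3

-6.3000 + 9.3000i


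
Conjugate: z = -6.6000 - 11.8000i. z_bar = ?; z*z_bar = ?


z_bar = -6.6000 + 11.8000i
z*z_bar = (-6.6)^2 + (-11.8)^2 = 43.56 + 139.24 = 182.8

z_bar = -6.6000 + 11.8000i, z*z_bar = 182.8


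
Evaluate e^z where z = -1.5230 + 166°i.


e^-1.5230 = 0.2181
cos(166°) = -0.9703
sin(166°) = 0.2419
Real = 0.2181*(-0.9703) = -0.2116
Imag = 0.2181*0.2419 = 0.0528

-0.2116 + 0.0528i


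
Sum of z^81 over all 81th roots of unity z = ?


The roots are w_k = w^k with w = e^(2*pi*i/81), and (w^k)^81 = (w^81)^k.
So S = 1 + u + u^2 + ... + u^(80) with u = w^81.
81 = 1*81 + 0, so 81 is a multiple of 81 and u = (w^81)^1 = 1.
Every one of the 81 terms equals 1: S = 81

S = 81


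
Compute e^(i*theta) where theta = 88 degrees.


cos(88°) = 0.0349
sin(88°) = 0.9994

e^(i*88°) = 0.0349 + 0.9994i


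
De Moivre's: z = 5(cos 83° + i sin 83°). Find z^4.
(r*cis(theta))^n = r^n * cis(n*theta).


r^4 = 5^4 = 625
n*theta = 4*83° = 332° = 332° (mod 360)
a = 625*cos(332°) = 551.8422
b = 625*sin(332°) = -293.4197

625 cis(332°) = 551.8422 - 293.4197i


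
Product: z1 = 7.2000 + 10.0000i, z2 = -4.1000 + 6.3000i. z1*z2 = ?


Real = 7.2*(-4.1) - 10*6.3 = -29.52 - 63 = -92.52
Imag = 7.2*6.3 - (4.1)*10 = 45.36 - (41) = 4.36

-92.5200 + 4.3600i


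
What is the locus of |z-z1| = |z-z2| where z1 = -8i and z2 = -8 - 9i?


Equal distances means the locus is the perpendicular bisector of z1 and z2.
Midpoint = ((0+(-8))/2, (-8+(-9))/2) = (-4.0000, -8.5000)

Perpendicular bisector through (-4.0000, -8.5000)


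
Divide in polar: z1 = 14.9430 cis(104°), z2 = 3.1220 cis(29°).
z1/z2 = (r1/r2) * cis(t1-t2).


r = 14.9430 / 3.1220 = 4.7864
theta = 104° - 29° = 75° = 75° (mod 360)

4.7864 cis(75°)


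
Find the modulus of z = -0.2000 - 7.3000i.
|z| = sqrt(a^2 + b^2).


|z| = sqrt((-0.2)^2 + (-7.3)^2) = sqrt(0.04 + 53.29) = sqrt(53.33) = 7.3027

|z| = 7.3027


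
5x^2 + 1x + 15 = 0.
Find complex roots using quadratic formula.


disc = 1^2 - 4*5*15 = 1 - 300 = -299
sqrt(|disc|) = sqrt(299) = 17.2916
Real part = -1/(2*5) = -0.1000
Imag part = 17.2916/(2*5) = 1.7292

-0.1000 ± 1.7292i


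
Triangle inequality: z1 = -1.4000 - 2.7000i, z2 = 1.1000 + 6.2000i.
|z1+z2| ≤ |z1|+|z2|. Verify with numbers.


|z1| = sqrt((-1.4)^2 + (-2.7)^2) = sqrt(9.25) = 3.0414
|z2| = sqrt(1.1^2 + 6.2^2) = sqrt(39.65) = 6.2968
z1+z2 = -0.3000 + 3.5000i
|z1+z2| = sqrt(12.34) = 3.5128
|z1|+|z2| = 3.0414 + 6.2968 = 9.3382

|z1+z2| = 3.5128 ≤ |z1|+|z2| = 9.3382 (verified)


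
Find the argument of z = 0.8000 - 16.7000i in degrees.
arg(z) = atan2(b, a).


Re = 0.8, Im = -16.7
arg = atan2(-16.7, 0.8) = -87.2574 degrees

arg(z) = -87.2574 degrees


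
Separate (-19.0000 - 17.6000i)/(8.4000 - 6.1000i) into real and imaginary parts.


Multiply by conjugate: (-19.0000 - 17.6000i)(8.4000 + 6.1000i) / (8.4^2 + (-6.1)^2)
Numerator real = -19*8.4 - (17.6)*(-6.1) = -52.24
Numerator imag = -17.6*8.4 - (-19)*(-6.1) = -263.74
Denominator = 107.77
Re(z) = -52.24/107.77 = -0.4847
Im(z) = -263.74/107.77 = -2.4472

Re(z) = -0.4847, Im(z) = -2.4472


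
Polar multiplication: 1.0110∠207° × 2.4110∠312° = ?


r = 1.0110 * 2.4110 = 2.4375
theta = 207° + 312° = 519° = 159° (mod 360)

2.4375 cis(159°)


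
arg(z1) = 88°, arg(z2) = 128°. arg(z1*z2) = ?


arg(z1*z2) = 88° + 128° = 216°
Normalized to (-180°, 180°]: -144°

-144°


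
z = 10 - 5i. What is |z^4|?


|z| = sqrt(100+25) = sqrt(125) = 11.1803
|z^4| = |z|^4 = (sqrt(125))^4 = 125^2 = 15625

|z^4| = 15625


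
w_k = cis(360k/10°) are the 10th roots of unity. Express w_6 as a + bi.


Angle = 360*6/10 = 216°
a = cos(216°) = -0.8090
b = sin(216°) = -0.5878

-0.8090 - 0.5878i


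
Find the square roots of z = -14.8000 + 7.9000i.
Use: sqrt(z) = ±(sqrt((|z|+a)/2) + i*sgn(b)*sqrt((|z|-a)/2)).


|z| = sqrt(219.04+62.41) = 16.7765
sqrt((|z|+a)/2) = sqrt((16.7765+(-14.8))/2) = sqrt(0.9882) = 0.9941
sqrt((|z|-a)/2) = sqrt((16.7765-(-14.8))/2) = sqrt(15.7882) = 3.9734

±(0.9941 + 3.9734i) i.e. 0.9941 + 3.9734i and -0.9941 - 3.9734i


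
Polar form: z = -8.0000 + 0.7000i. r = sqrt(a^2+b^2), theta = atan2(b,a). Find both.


r = sqrt(64+0.49) = sqrt(64.49) = 8.0306
theta = atan2(0.7, -8) = 174.9994 degrees

r = 8.0306, theta = 174.9994 degrees


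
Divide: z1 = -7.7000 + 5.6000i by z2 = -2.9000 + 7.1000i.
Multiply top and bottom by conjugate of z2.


Conjugate of z2 = -2.9000 - 7.1000i
Numerator: (-7.7000 + 5.6000i)(-2.9000 - 7.1000i) = 62.0900 + 38.4300i
Denominator: (-2.9)^2 + 7.1^2 = 58.82
Result = (62.0900 + 38.4300i)/58.82

1.0556 + 0.6533i


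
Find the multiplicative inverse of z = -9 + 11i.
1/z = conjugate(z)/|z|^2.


|z|^2 = 81+121 = 202
1/z = (-9 - 11i)/202

1/z = -0.0446 - 0.0545i


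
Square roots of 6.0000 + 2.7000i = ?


|z| = sqrt(36+7.29) = 6.5795
sqrt((|z|+a)/2) = sqrt((6.5795+6)/2) = sqrt(6.2898) = 2.5079
sqrt((|z|-a)/2) = sqrt((6.5795-6)/2) = sqrt(0.2898) = 0.5383

±(2.5079 + 0.5383i) i.e. 2.5079 + 0.5383i and -2.5079 - 0.5383i


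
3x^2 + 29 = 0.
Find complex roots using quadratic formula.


disc = 0^2 - 4*3*29 = 0 - 348 = -348
sqrt(|disc|) = sqrt(348) = 18.6548
Real part = 0/(2*3) = 0
Imag part = 18.6548/(2*3) = 3.1091

0 ± 3.1091i


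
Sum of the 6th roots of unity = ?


The sum of all 6th roots of unity is 0.
Geometric series: (1 - w^6)/(1 - w) = (1-1)/(1-w) = 0 since w^6 = 1, w ≠ 1.
Alternatively: coefficient of z^5 in z^6 - 1 is 0.

0


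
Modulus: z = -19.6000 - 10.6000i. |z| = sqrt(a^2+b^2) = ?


|z| = sqrt((-19.6)^2 + (-10.6)^2) = sqrt(384.16 + 112.36) = sqrt(496.52) = 22.2827

|z| = 22.2827


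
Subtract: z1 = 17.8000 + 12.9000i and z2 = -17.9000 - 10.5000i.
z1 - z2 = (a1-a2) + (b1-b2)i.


Real: 17.8 + 17.9 = 35.7
Imag: 12.9 + 10.5 = 23.4

35.7000 + 23.4000i


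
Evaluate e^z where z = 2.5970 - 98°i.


e^2.5970 = 13.4234
cos(-98°) = -0.139173
sin(-98°) = -0.99027
Real = 13.4234*(-0.139173) = -1.8682
Imag = 13.4234*(-0.99027) = -13.2928

-1.8682 - 13.2928i


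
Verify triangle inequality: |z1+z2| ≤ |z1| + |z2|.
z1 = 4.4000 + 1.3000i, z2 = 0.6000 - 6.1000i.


|z1| = sqrt(4.4^2 + 1.3^2) = sqrt(21.05) = 4.5880
|z2| = sqrt(0.6^2 + (-6.1)^2) = sqrt(37.57) = 6.1294
z1+z2 = 5.0000 - 4.8000i
|z1+z2| = sqrt(48.04) = 6.9311
|z1|+|z2| = 4.5880 + 6.1294 = 10.7174

|z1+z2| = 6.9311 ≤ |z1|+|z2| = 10.7174 (verified)


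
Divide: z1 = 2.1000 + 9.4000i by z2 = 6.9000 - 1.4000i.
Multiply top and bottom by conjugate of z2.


Conjugate of z2 = 6.9000 + 1.4000i
Numerator: (2.1000 + 9.4000i)(6.9000 + 1.4000i) = 1.3300 + 67.8000i
Denominator: 6.9^2 + (-1.4)^2 = 49.57
Result = (1.3300 + 67.8000i)/49.57

0.0268 + 1.3678i


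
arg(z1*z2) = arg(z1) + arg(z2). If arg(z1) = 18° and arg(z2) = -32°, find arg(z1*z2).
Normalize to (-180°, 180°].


arg(z1*z2) = 18° - 32° = -14°
Normalized to (-180°, 180°]: -14°

-14°


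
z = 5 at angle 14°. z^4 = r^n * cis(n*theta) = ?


r^4 = 5^4 = 625
n*theta = 4*14° = 56° = 56° (mod 360)
a = 625*cos(56°) = 349.4956
b = 625*sin(56°) = 518.1485

625 cis(56°) = 349.4956 + 518.1485i


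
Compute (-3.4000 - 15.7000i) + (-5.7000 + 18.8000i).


Real: -3.4 - 5.7 = -9.1
Imag: -15.7 + 18.8 = 3.1

-9.1000 + 3.1000i


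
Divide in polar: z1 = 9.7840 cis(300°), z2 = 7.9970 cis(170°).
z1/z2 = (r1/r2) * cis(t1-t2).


r = 9.7840 / 7.9970 = 1.2235
theta = 300° - 170° = 130° = 130° (mod 360)

1.2235 cis(130°)


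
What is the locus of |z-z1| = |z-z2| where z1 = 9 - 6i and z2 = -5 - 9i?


Equal distances means the locus is the perpendicular bisector of z1 and z2.
Midpoint = ((9+(-5))/2, (-6+(-9))/2) = (2.0000, -7.5000)

Perpendicular bisector through (2.0000, -7.5000)


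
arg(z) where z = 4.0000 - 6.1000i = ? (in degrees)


Re = 4, Im = -6.1
arg = atan2(-6.1, 4) = -56.7456 degrees

arg(z) = -56.7456 degrees


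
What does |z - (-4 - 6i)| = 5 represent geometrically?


|z - z0| = r is a circle with center z0 and radius r.
Center = (-4, -6), radius = 5

Circle with center (-4, -6) and radius 5


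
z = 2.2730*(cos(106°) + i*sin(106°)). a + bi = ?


a = 2.2730*cos(106°) = 2.2730*(-0.27564) = -0.6265
b = 2.2730*sin(106°) = 2.2730*0.96126 = 2.1849

-0.6265 + 2.1849i


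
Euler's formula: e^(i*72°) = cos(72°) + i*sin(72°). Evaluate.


cos(72°) = 0.3090
sin(72°) = 0.9511

e^(i*72°) = 0.3090 + 0.9511i


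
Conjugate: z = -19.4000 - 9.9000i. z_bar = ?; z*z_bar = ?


z_bar = -19.4000 + 9.9000i
z*z_bar = (-19.4)^2 + (-9.9)^2 = 376.36 + 98.01 = 474.37

z_bar = -19.4000 + 9.9000i, z*z_bar = 474.37


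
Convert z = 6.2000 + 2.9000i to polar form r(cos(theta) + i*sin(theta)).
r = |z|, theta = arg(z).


r = sqrt(38.44+8.41) = sqrt(46.85) = 6.8447
theta = atan2(2.9, 6.2) = 25.0675 degrees

r = 6.8447, theta = 25.0675 degrees


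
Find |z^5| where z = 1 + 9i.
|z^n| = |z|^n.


|z| = sqrt(1+81) = sqrt(82) = 9.0554
|z^5| = |z|^5 = (sqrt(82))^5 = 82^2 * sqrt(82) = 6724*sqrt(82)

|z^5| = 6724*sqrt(82) ≈ 60888.4097


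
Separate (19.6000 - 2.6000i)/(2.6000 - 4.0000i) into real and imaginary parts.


Multiply by conjugate: (19.6000 - 2.6000i)(2.6000 + 4.0000i) / (2.6^2 + (-4)^2)
Numerator real = 19.6*2.6 - (2.6)*(-4) = 61.36
Numerator imag = -2.6*2.6 - 19.6*(-4) = 71.64
Denominator = 22.76
Re(z) = 61.36/22.76 = 2.6960
Im(z) = 71.64/22.76 = 3.1476

Re(z) = 2.6960, Im(z) = 3.1476


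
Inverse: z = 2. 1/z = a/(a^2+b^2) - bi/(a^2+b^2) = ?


|z|^2 = 4+0 = 4
1/z = (2 - 0i)/4

1/z = 0.5000 + 0i


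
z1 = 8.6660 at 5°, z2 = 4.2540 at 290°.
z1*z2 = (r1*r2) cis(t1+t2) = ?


r = 8.6660 * 4.2540 = 36.8652
theta = 5° + 290° = 295° = 295° (mod 360)

36.8652 cis(295°)


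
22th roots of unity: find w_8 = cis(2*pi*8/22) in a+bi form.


Angle = 360*8/22 = 130.9091°
a = cos(130.9091°) = -0.6549
b = sin(130.9091°) = 0.7557

-0.6549 + 0.7557i


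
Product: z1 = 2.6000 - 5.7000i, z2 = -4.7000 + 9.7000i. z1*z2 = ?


Real = 2.6*(-4.7) - (-5.7)*9.7 = -12.22 - (-55.29) = 43.07
Imag = 2.6*9.7 - (4.7)*(-5.7) = 25.22 + 26.79 = 52.01

43.0700 + 52.0100i


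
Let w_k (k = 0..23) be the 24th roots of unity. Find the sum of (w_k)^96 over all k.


The roots are w_k = w^k with w = e^(2*pi*i/24), and (w^k)^96 = (w^96)^k.
So S = 1 + u + u^2 + ... + u^(23) with u = w^96.
96 = 4*24 + 0, so 96 is a multiple of 24 and u = (w^24)^4 = 1.
Every one of the 24 terms equals 1: S = 24

S = 24


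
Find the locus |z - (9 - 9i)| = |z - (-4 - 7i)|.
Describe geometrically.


Equal distances means the locus is the perpendicular bisector of z1 and z2.
Midpoint = ((9+(-4))/2, (-9+(-7))/2) = (2.5000, -8.0000)

Perpendicular bisector through (2.5000, -8.0000)


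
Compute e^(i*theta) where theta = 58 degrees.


cos(58°) = 0.5299
sin(58°) = 0.8480

e^(i*58°) = 0.5299 + 0.8480i


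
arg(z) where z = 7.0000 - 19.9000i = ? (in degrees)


Re = 7, Im = -19.9
arg = atan2(-19.9, 7) = -70.6202 degrees

arg(z) = -70.6202 degrees


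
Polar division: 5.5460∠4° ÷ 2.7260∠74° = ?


r = 5.5460 / 2.7260 = 2.0345
theta = 4° - 74° = -70° = 290° (mod 360)

2.0345 cis(290°)


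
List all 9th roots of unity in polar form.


The 9th roots of unity are cis(360k/9°) for k=0..8
Angle step = 360/9 = 40°
Primitive root: cis(40°)
Primitive root = 0.7660 + 0.6428i

9 roots at angles: 0°, 40°, 80°, 120°, 160°, 200°, 240°, 280°, 320°


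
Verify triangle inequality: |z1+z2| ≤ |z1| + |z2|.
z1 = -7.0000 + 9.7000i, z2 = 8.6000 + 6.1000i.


|z1| = sqrt((-7)^2 + 9.7^2) = sqrt(143.09) = 11.9620
|z2| = sqrt(8.6^2 + 6.1^2) = sqrt(111.17) = 10.5437
z1+z2 = 1.6000 + 15.8000i
|z1+z2| = sqrt(252.2) = 15.8808
|z1|+|z2| = 11.9620 + 10.5437 = 22.5057

|z1+z2| = 15.8808 ≤ |z1|+|z2| = 22.5057 (verified)


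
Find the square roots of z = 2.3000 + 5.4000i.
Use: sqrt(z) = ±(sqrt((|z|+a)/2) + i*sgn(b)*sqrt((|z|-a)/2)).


|z| = sqrt(5.29+29.16) = 5.8694
sqrt((|z|+a)/2) = sqrt((5.8694+2.3)/2) = sqrt(4.0847) = 2.0211
sqrt((|z|-a)/2) = sqrt((5.8694-2.3)/2) = sqrt(1.7847) = 1.3359

±(2.0211 + 1.3359i) i.e. 2.0211 + 1.3359i and -2.0211 - 1.3359i


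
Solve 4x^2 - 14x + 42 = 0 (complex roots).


disc = (-14)^2 - 4*4*42 = 196 - 672 = -476
sqrt(|disc|) = sqrt(476) = 21.8174
Real part = 14/(2*4) = 1.7500
Imag part = 21.8174/(2*4) = 2.7272

1.7500 ± 2.7272i


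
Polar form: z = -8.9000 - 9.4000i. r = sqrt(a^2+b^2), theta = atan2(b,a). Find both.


r = sqrt(79.21+88.36) = sqrt(167.57) = 12.9449
theta = atan2(-9.4, -8.9) = -133.4349 degrees

r = 12.9449, theta = -133.4349 degrees


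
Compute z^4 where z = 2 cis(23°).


r^4 = 2^4 = 16
n*theta = 4*23° = 92° = 92° (mod 360)
a = 16*cos(92°) = -0.5584
b = 16*sin(92°) = 15.9903

16 cis(92°) = -0.5584 + 15.9903i


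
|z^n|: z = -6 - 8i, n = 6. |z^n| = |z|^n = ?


|z| = sqrt(36+64) = sqrt(100) = 10
|z^6| = |z|^6 = 10^6 = 1000000

|z^6| = 1000000


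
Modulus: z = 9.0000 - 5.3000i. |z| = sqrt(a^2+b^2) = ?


|z| = sqrt(9^2 + (-5.3)^2) = sqrt(81 + 28.09) = sqrt(109.09) = 10.4446

|z| = 10.4446


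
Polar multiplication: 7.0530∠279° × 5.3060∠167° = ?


r = 7.0530 * 5.3060 = 37.4232
theta = 279° + 167° = 446° = 86° (mod 360)

37.4232 cis(86°)


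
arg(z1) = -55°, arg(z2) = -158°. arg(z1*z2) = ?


arg(z1*z2) = -55° - 158° = -213°
Normalized to (-180°, 180°]: 147°

147°


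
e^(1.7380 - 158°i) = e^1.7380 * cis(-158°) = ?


e^1.7380 = 5.6860
cos(-158°) = -0.92718
sin(-158°) = -0.3746
Real = 5.6860*(-0.92718) = -5.2719
Imag = 5.6860*(-0.3746) = -2.1300

-5.2719 - 2.1300i


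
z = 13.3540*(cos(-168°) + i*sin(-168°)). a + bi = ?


a = 13.3540*cos(-168°) = 13.3540*(-0.97815) = -13.0622
b = 13.3540*sin(-168°) = 13.3540*(-0.207912) = -2.7765

-13.0622 - 2.7765i


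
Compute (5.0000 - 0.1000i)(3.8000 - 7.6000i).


Real = 5*3.8 - (-0.1)*(-7.6) = 19 - 0.76 = 18.24
Imag = 5*(-7.6) + 3.8*(-0.1) = -38 - (0.38) = -38.38

18.2400 - 38.3800i


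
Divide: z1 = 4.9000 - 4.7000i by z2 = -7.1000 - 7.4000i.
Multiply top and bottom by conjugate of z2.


Conjugate of z2 = -7.1000 + 7.4000i
Numerator: (4.9000 - 4.7000i)(-7.1000 + 7.4000i) = -0.0100 + 69.6300i
Denominator: (-7.1)^2 + (-7.4)^2 = 105.17
Result = (-0.0100 + 69.6300i)/105.17

-9.5084e-05 + 0.6621i


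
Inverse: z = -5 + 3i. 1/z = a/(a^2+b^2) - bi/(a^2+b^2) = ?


|z|^2 = 25+9 = 34
1/z = (-5 - 3i)/34

1/z = -0.1471 - 0.0882i


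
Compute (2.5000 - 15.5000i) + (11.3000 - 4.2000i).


Real: 2.5 + 11.3 = 13.8
Imag: -15.5 - 4.2 = -19.7

13.8000 - 19.7000i


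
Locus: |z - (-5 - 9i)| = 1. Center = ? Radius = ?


|z - z0| = r is a circle with center z0 and radius r.
Center = (-5, -9), radius = 1

Circle with center (-5, -9) and radius 1


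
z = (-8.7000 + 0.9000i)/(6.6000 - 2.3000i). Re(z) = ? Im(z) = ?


Multiply by conjugate: (-8.7000 + 0.9000i)(6.6000 + 2.3000i) / (6.6^2 + (-2.3)^2)
Numerator real = -8.7*6.6 + 0.9*(-2.3) = -59.49
Numerator imag = 0.9*6.6 - (-8.7)*(-2.3) = -14.07
Denominator = 48.85
Re(z) = -59.49/48.85 = -1.2178
Im(z) = -14.07/48.85 = -0.2880

Re(z) = -1.2178, Im(z) = -0.2880


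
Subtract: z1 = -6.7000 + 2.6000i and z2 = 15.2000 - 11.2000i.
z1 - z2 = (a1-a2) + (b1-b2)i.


Real: -6.7 - 15.2 = -21.9
Imag: 2.6 + 11.2 = 13.8

-21.9000 + 13.8000i


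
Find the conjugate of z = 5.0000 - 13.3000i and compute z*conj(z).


z_bar = 5.0000 + 13.3000i
z*z_bar = 5^2 + (-13.3)^2 = 25 + 176.89 = 201.89

z_bar = 5.0000 + 13.3000i, z*z_bar = 201.89


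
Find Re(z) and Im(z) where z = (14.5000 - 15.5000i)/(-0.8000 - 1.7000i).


Multiply by conjugate: (14.5000 - 15.5000i)(-0.8000 + 1.7000i) / ((-0.8)^2 + (-1.7)^2)
Numerator real = 14.5*(-0.8) - (15.5)*(-1.7) = 14.75
Numerator imag = -15.5*(-0.8) - 14.5*(-1.7) = 37.05
Denominator = 3.53
Re(z) = 14.75/3.53 = 4.1785
Im(z) = 37.05/3.53 = 10.4958

Re(z) = 4.1785, Im(z) = 10.4958


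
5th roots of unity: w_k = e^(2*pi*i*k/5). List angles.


The 5th roots of unity are cis(360k/5°) for k=0..4
Angle step = 360/5 = 72°
Primitive root: cis(72°)
Primitive root = 0.3090 + 0.9511i

5 roots at angles: 0°, 72°, 144°, 216°, 288°


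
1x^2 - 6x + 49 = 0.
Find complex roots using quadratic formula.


disc = (-6)^2 - 4*1*49 = 36 - 196 = -160
sqrt(|disc|) = sqrt(160) = 12.6491
Real part = 6/(2*1) = 3.0000
Imag part = 12.6491/(2*1) = 6.3246

3.0000 ± 6.3246i


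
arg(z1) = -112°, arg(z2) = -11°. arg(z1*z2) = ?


arg(z1*z2) = -112° - 11° = -123°
Normalized to (-180°, 180°]: -123°

-123°


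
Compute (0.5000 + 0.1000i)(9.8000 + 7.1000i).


Real = 0.5*9.8 - 0.1*7.1 = 4.9 - 0.71 = 4.19
Imag = 0.5*7.1 + 9.8*0.1 = 3.55 + 0.98 = 4.53

4.1900 + 4.5300i


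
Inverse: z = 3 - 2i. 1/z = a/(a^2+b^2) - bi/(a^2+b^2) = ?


|z|^2 = 9+4 = 13
1/z = (3 + 2i)/13

1/z = 0.2308 + 0.1538i


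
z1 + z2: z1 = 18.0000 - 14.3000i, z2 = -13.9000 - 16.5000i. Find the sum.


Real: 18 - 13.9 = 4.1
Imag: -14.3 - 16.5 = -30.8

4.1000 - 30.8000i


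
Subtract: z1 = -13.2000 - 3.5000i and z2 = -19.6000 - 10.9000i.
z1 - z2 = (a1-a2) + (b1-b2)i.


Real: -13.2 + 19.6 = 6.4
Imag: -3.5 + 10.9 = 7.4

6.4000 + 7.4000i


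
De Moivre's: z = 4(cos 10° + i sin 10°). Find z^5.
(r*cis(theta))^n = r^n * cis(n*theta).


r^5 = 4^5 = 1024
n*theta = 5*10° = 50° = 50° (mod 360)
a = 1024*cos(50°) = 658.2145
b = 1024*sin(50°) = 784.4295

1024 cis(50°) = 658.2145 + 784.4295i


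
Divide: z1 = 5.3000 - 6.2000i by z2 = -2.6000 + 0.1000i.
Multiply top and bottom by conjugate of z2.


Conjugate of z2 = -2.6000 - 0.1000i
Numerator: (5.3000 - 6.2000i)(-2.6000 - 0.1000i) = -14.4000 + 15.5900i
Denominator: (-2.6)^2 + 0.1^2 = 6.77
Result = (-14.4000 + 15.5900i)/6.77

-2.1270 + 2.3028i


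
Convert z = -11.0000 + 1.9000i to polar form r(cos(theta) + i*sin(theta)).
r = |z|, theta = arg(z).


r = sqrt(121+3.61) = sqrt(124.61) = 11.1629
theta = atan2(1.9, -11) = 170.2002 degrees

r = 11.1629, theta = 170.2002 degrees


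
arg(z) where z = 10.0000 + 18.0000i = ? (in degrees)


Re = 10, Im = 18
arg = atan2(18, 10) = 60.9454 degrees

arg(z) = 60.9454 degrees


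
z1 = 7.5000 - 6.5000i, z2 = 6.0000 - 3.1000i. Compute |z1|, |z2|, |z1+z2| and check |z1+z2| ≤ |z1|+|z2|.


|z1| = sqrt(7.5^2 + (-6.5)^2) = sqrt(98.5) = 9.9247
|z2| = sqrt(6^2 + (-3.1)^2) = sqrt(45.61) = 6.7535
z1+z2 = 13.5000 - 9.6000i
|z1+z2| = sqrt(274.41) = 16.5653
|z1|+|z2| = 9.9247 + 6.7535 = 16.6782

|z1+z2| = 16.5653 ≤ |z1|+|z2| = 16.6782 (verified)


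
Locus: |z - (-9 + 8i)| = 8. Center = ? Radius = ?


|z - z0| = r is a circle with center z0 and radius r.
Center = (-9, 8), radius = 8

Circle with center (-9, 8) and radius 8


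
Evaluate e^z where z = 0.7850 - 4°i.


e^0.7850 = 2.1924
cos(-4°) = 0.9976
sin(-4°) = -0.06976
Real = 2.1924*0.9976 = 2.1871
Imag = 2.1924*(-0.06976) = -0.1529

2.1871 - 0.1529i


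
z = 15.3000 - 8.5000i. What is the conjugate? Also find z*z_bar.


z_bar = 15.3000 + 8.5000i
z*z_bar = 15.3^2 + (-8.5)^2 = 234.09 + 72.25 = 306.34

z_bar = 15.3000 + 8.5000i, z*z_bar = 306.34


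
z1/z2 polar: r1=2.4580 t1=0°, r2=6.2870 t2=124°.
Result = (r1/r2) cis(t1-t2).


r = 2.4580 / 6.2870 = 0.3910
theta = 0° - 124° = -124° = 236° (mod 360)

0.3910 cis(236°)


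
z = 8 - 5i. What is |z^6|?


|z| = sqrt(64+25) = sqrt(89) = 9.4340
|z^6| = |z|^6 = (sqrt(89))^6 = 89^3 = 704969

|z^6| = 704969


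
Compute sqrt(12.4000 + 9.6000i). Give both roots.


|z| = sqrt(153.76+92.16) = 15.6818
sqrt((|z|+a)/2) = sqrt((15.6818+12.4)/2) = sqrt(14.0409) = 3.7471
sqrt((|z|-a)/2) = sqrt((15.6818-12.4)/2) = sqrt(1.6409) = 1.2810

±(3.7471 + 1.2810i) i.e. 3.7471 + 1.2810i and -3.7471 - 1.2810i


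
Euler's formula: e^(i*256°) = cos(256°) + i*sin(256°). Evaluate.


cos(256°) = -0.2419
sin(256°) = -0.9703

e^(i*256°) = -0.2419 - 0.9703i


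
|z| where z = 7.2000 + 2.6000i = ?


|z| = sqrt(7.2^2 + 2.6^2) = sqrt(51.84 + 6.76) = sqrt(58.6) = 7.6551

|z| = 7.6551


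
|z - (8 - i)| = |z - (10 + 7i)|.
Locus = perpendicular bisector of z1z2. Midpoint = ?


Equal distances means the locus is the perpendicular bisector of z1 and z2.
Midpoint = ((8+10)/2, (-1+7)/2) = (9.0000, 3.0000)

Perpendicular bisector through (9.0000, 3.0000)


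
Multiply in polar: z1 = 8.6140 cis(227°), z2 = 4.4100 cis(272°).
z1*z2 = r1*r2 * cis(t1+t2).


r = 8.6140 * 4.4100 = 37.9877
theta = 227° + 272° = 499° = 139° (mod 360)

37.9877 cis(139°)


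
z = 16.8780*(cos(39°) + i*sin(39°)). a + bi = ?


a = 16.8780*cos(39°) = 16.8780*0.77715 = 13.1167
b = 16.8780*sin(39°) = 16.8780*0.62932 = 10.6217

13.1167 + 10.6217i


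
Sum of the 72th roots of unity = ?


The sum of all 72th roots of unity is 0.
Geometric series: (1 - w^72)/(1 - w) = (1-1)/(1-w) = 0 since w^72 = 1, w ≠ 1.
Alternatively: coefficient of z^71 in z^72 - 1 is 0.

0


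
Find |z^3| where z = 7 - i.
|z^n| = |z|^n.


|z| = sqrt(49+1) = sqrt(50) = 7.0711
|z^3| = |z|^3 = (sqrt(50))^3 = 50*sqrt(50)

|z^3| = 50*sqrt(50) ≈ 353.5534


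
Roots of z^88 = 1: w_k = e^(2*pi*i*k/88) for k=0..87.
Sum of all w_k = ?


The sum of all 88th roots of unity is 0.
Geometric series: (1 - w^88)/(1 - w) = (1-1)/(1-w) = 0 since w^88 = 1, w ≠ 1.
Alternatively: coefficient of z^87 in z^88 - 1 is 0.

0


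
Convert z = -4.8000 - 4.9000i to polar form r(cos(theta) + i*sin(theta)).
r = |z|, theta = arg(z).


r = sqrt(23.04+24.01) = sqrt(47.05) = 6.8593
theta = atan2(-4.9, -4.8) = -134.4093 degrees

r = 6.8593, theta = -134.4093 degrees


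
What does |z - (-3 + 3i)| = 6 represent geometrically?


|z - z0| = r is a circle with center z0 and radius r.
Center = (-3, 3), radius = 6

Circle with center (-3, 3) and radius 6
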